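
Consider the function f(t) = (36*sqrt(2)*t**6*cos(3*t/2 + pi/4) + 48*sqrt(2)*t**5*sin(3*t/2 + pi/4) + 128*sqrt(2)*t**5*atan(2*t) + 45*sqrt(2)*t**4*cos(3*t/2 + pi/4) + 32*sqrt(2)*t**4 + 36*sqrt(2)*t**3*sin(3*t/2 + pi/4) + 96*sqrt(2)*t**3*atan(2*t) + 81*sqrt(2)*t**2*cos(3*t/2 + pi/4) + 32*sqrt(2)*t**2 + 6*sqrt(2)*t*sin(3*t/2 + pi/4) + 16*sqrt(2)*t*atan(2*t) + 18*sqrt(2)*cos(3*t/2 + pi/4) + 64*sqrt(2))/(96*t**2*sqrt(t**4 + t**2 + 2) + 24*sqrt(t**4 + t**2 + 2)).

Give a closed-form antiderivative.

An antiderivative is F(t) = sqrt(2)*(3*sqrt(t**4 + t**2 + 2)*sin(3*t/2 + pi/4) + 8*sqrt(t**4 + t**2 + 2)*atan(2*t))/12.

Recognize the product-rule pattern: f = u'v + uv' with u = sqrt(t**4/2 + t**2/2 + 1), v = sin(3*t/2 + pi/4)/2 + 4*atan(2*t)/3, so integration by parts undoes it.
Check: d/dt[sqrt(2)*(3*sqrt(t**4 + t**2 + 2)*sin(3*t/2 + pi/4) + 8*sqrt(t**4 + t**2 + 2)*atan(2*t))/12] = (36*sqrt(2)*t**6*cos(3*t/2 + pi/4) + 48*sqrt(2)*t**5*sin(3*t/2 + pi/4) + 128*sqrt(2)*t**5*atan(2*t) + 45*sqrt(2)*t**4*cos(3*t/2 + pi/4) + 32*sqrt(2)*t**4 + 36*sqrt(2)*t**3*sin(3*t/2 + pi/4) + 96*sqrt(2)*t**3*atan(2*t) + 81*sqrt(2)*t**2*cos(3*t/2 + pi/4) + 32*sqrt(2)*t**2 + 6*sqrt(2)*t*sin(3*t/2 + pi/4) + 16*sqrt(2)*t*atan(2*t) + 18*sqrt(2)*cos(3*t/2 + pi/4) + 64*sqrt(2))/(96*t**2*sqrt(t**4 + t**2 + 2) + 24*sqrt(t**4 + t**2 + 2)) = f(t).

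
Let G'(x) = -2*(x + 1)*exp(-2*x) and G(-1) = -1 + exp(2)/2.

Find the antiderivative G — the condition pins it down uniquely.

Recognize the product-rule pattern: G'(x) = u'v + uv' with u = x + 3/2, v = exp(-2*x), so integration by parts undoes it.
A general antiderivative is (2*x + 3)*exp(-2*x)/2 + C.
The condition gives C = -1 + exp(2)/2 - (exp(2)/2) = -1.
So G(x) = (2*x - 2*exp(2*x) + 3)*exp(-2*x)/2.
Check: d/dx[(2*x - 2*exp(2*x) + 3)*exp(-2*x)/2] = (-2*x - 2)*exp(-2*x), which equals G'(x).

G(x) = (2*x - 2*exp(2*x) + 3)*exp(-2*x)/2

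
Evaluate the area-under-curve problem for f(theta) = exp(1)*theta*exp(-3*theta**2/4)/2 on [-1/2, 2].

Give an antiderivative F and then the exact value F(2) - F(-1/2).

The substitution u = 1 - 3*theta**2/4 works: f is exactly (dF/du)*(du/dtheta) for that inner function.
F(theta) = -exp(1 - 3*theta**2/4)/3 is an antiderivative of f.
Check: d/dtheta[-exp(1 - 3*theta**2/4)/3] = exp(1)*theta*exp(-3*theta**2/4)/2 = f(theta).
F(2) = -exp(-2)/3; F(-1/2) = -exp(13/16)/3.
Integral = F(2) - F(-1/2) = -exp(-2)/3 + exp(13/16)/3.

Antiderivative: F(theta) = -exp(1 - 3*theta**2/4)/3; value = -exp(-2)/3 + exp(13/16)/3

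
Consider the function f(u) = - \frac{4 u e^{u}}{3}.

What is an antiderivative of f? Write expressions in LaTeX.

An antiderivative is F(u) = - \frac{4 u e^{u}}{3} + \frac{4 e^{u}}{3}.

Recognize the product-rule pattern: f = v'r + vr' with v = \frac{4}{3} - \frac{4 u}{3}, r = e^{u}, so integration by parts undoes it.
Check: d/du[- \frac{4 u e^{u}}{3} + \frac{4 e^{u}}{3}] = - \frac{4 u e^{u}}{3} = f(u).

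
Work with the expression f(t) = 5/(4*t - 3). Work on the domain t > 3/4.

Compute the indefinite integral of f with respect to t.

F(t) = 5*log(2*t - 3/2)/4 + C

An antiderivative F(t) passes only if d/dt[F] lands on f(t) exactly.
Check: d/dt[5*log(2*t - 3/2)/4] = 5/(4*t - 3) = f(t).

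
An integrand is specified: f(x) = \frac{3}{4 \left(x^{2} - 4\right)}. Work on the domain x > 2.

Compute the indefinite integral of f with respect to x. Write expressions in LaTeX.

F(x) = \frac{3 \log{\left(x - 2 \right)}}{16} - \frac{3 \log{\left(x + 2 \right)}}{16} + C

Factor the denominator (4 \left(x - 2\right) \left(x + 2\right)) and decompose: f = - \frac{3}{16 \left(x + 2\right)} + \frac{3}{16 \left(x - 2\right)}; each piece integrates to a log, atan, or power term.
Check: d/dx[\frac{3 \log{\left(x - 2 \right)}}{16} - \frac{3 \log{\left(x + 2 \right)}}{16}] = \frac{3}{4 x^{2} - 16}, which equals f(x).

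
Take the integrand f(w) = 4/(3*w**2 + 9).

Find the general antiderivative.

Check any antiderivative F(w) by computing F'(w) and comparing it with f(w).
Check: d/dw[4*sqrt(3)*atan(sqrt(3)*w/3)/9] = 4/(3*w**2 + 9) = f(w).

F(w) = 4*sqrt(3)*atan(sqrt(3)*w/3)/9 + C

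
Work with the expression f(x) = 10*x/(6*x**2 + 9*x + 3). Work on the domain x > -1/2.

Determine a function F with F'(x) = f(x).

The denominator factors as 3*(x + 1)*(2*x + 1); partial fractions split f into directly integrable pieces: -10/(3*(2*x + 1)) + 10/(3*(x + 1)).
Check: d/dx[5*(-log(x + 1/2) + 2*log(x + 1))/3] = 10*x/(6*x**2 + 9*x + 3) = f(x).

An antiderivative is F(x) = 5*(-log(x + 1/2) + 2*log(x + 1))/3.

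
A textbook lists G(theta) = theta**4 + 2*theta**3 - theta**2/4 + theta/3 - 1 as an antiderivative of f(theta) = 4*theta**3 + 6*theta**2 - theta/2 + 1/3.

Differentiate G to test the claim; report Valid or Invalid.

d/dtheta[G] = 4*theta**3 + 6*theta**2 - theta/2 + 1/3
This equals f(theta) exactly, so the claim holds.

Valid. The derivative of G reproduces f.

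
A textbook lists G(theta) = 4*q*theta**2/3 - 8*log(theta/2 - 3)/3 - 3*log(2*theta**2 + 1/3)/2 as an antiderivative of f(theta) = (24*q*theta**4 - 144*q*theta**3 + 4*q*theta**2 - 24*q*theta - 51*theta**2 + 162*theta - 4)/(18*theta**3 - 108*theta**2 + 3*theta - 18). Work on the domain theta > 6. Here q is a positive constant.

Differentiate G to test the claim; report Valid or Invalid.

d/dtheta[G] = (48*q*theta**4 - 288*q*theta**3 + 8*q*theta**2 - 48*q*theta - 102*theta**2 + 324*theta - 8)/(18*theta**3 - 108*theta**2 + 3*theta - 18)
d/dtheta[G] - f(theta) = (24*q*theta**4 - 144*q*theta**3 + 4*q*theta**2 - 24*q*theta - 51*theta**2 + 162*theta - 4)/(18*theta**3 - 108*theta**2 + 3*theta - 18) != 0.

Invalid: d/dtheta[G] - f = (24*q*theta**4 - 144*q*theta**3 + 4*q*theta**2 - 24*q*theta - 51*theta**2 + 162*theta - 4)/(18*theta**3 - 108*theta**2 + 3*theta - 18), which is not 0.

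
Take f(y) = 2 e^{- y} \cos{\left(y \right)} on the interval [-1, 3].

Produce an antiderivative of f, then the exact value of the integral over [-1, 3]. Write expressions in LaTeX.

Since d/dy undoes antidifferentiation here, F'(y) = f(y) is required of F(y).
F(y) = \left(\sin{\left(y \right)} - \cos{\left(y \right)}\right) e^{- y} is an antiderivative of f.
Check: d/dy[\left(\sin{\left(y \right)} - \cos{\left(y \right)}\right) e^{- y}] = 2 e^{- y} \cos{\left(y \right)} = f(y).
F(3) = \frac{\sin{\left(3 \right)}}{e^{3}} - \frac{\cos{\left(3 \right)}}{e^{3}}; F(-1) = - e \sin{\left(1 \right)} - e \cos{\left(1 \right)}.
Integral = F(3) - F(-1) = \frac{\sin{\left(3 \right)}}{e^{3}} - \frac{\cos{\left(3 \right)}}{e^{3}} + e \cos{\left(1 \right)} + e \sin{\left(1 \right)}.

Antiderivative: F(y) = \left(\sin{\left(y \right)} - \cos{\left(y \right)}\right) e^{- y}; value = \frac{\sin{\left(3 \right)}}{e^{3}} - \frac{\cos{\left(3 \right)}}{e^{3}} + e \cos{\left(1 \right)} + e \sin{\left(1 \right)}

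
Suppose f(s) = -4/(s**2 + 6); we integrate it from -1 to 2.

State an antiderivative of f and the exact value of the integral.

Antiderivative: F(s) = -2*sqrt(6)*atan(sqrt(6)*s/6)/3; value = -2*sqrt(6)*atan(sqrt(6)/3)/3 - 2*sqrt(6)*atan(sqrt(6)/6)/3

An antiderivative F(s) passes only if d/ds[F] lands on f(s) exactly.
F(s) = -2*sqrt(6)*atan(sqrt(6)*s/6)/3 is an antiderivative of f.
Check: d/ds[-2*sqrt(6)*atan(sqrt(6)*s/6)/3] = -4/(s**2 + 6) = f(s).
F(2) = -2*sqrt(6)*atan(sqrt(6)/3)/3; F(-1) = 2*sqrt(6)*atan(sqrt(6)/6)/3.
Integral = F(2) - F(-1) = -2*sqrt(6)*atan(sqrt(6)/3)/3 - 2*sqrt(6)*atan(sqrt(6)/6)/3.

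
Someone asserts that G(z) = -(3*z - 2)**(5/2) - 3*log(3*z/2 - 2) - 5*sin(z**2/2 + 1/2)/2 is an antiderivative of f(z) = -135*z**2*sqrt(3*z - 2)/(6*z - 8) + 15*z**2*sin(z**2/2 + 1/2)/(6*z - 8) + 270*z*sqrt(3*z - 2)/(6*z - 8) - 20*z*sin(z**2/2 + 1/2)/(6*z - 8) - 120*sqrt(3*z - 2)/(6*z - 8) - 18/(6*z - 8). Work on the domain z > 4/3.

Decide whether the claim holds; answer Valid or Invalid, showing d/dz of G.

d/dz[G] = (-135*z**2*sqrt(3*z - 2) - 15*z**2*cos(z**2/2 + 1/2) + 270*z*sqrt(3*z - 2) + 20*z*cos(z**2/2 + 1/2) - 120*sqrt(3*z - 2) - 18)/(6*z - 8)
d/dz[G] - f(z) = -5*z*sin(z**2/2 + 1/2)/2 - 5*z*cos(z**2/2 + 1/2)/2 != 0.

Invalid: d/dz[G] - f = -5*z*sin(z**2/2 + 1/2)/2 - 5*z*cos(z**2/2 + 1/2)/2, which is not 0.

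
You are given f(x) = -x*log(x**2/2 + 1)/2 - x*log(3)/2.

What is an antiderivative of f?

An antiderivative is F(x) = -x**2*log(3*x**2/2 + 3)/4 + x**2/4 - log(x**2 + 2)/2.

Integrate term by term and add the pieces.
Check: d/dx[-x**2*log(3*x**2/2 + 3)/4 + x**2/4 - log(x**2 + 2)/2] = -x*log(x**2/2 + 1)/2 - x*log(3)/2 = f(x).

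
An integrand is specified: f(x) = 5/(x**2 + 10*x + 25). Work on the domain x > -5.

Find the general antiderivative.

Recover f(x) by differentiating a candidate F(x); any mismatch rules it out.
Check: d/dx[-5/(x + 5)] = 5/(x**2 + 10*x + 25) = f(x).

F(x) = -5/(x + 5) + C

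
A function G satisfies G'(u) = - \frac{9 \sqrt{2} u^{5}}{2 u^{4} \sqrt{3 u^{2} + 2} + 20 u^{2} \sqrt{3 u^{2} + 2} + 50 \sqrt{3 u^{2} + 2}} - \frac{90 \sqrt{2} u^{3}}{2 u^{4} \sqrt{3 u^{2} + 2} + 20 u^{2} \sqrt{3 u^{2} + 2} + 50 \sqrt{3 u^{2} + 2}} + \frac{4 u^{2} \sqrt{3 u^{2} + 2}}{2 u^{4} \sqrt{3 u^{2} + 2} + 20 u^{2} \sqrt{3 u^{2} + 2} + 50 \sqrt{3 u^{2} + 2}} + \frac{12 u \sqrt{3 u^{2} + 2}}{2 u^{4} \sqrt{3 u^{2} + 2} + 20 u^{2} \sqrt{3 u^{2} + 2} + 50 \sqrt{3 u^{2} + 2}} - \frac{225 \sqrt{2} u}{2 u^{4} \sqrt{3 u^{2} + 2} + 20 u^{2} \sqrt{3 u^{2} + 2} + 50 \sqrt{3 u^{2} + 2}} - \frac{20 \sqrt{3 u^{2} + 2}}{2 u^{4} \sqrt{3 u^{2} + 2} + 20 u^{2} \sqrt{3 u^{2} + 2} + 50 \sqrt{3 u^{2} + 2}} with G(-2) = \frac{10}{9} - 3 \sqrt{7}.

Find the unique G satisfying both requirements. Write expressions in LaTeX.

G(u) = \frac{2 u^{2} - 4 u - 3 \sqrt{2} \left(u^{2} + 5\right) \sqrt{3 u^{2} + 2} + 4}{2 \left(u^{2} + 5\right)}

Integrate term by term and add the pieces.
A general antiderivative is \frac{- u - \frac{3}{2}}{\frac{u^{2}}{2} + \frac{5}{2}} - 3 \sqrt{\frac{3 u^{2}}{2} + 1} + C.
The condition gives C = \frac{10}{9} - 3 \sqrt{7} - (\frac{1}{9} - 3 \sqrt{7}) = 1.
So G(u) = \frac{2 u^{2} - 4 u - 3 \sqrt{2} \left(u^{2} + 5\right) \sqrt{3 u^{2} + 2} + 4}{2 \left(u^{2} + 5\right)}.
Check: d/du[\frac{2 u^{2} - 4 u - 3 \sqrt{2} \left(u^{2} + 5\right) \sqrt{3 u^{2} + 2} + 4}{2 \left(u^{2} + 5\right)}] = \frac{- 9 \sqrt{2} u^{5} - 90 \sqrt{2} u^{3} + 4 u^{2} \sqrt{3 u^{2} + 2} + 12 u \sqrt{3 u^{2} + 2} - 225 \sqrt{2} u - 20 \sqrt{3 u^{2} + 2}}{2 u^{4} \sqrt{3 u^{2} + 2} + 20 u^{2} \sqrt{3 u^{2} + 2} + 50 \sqrt{3 u^{2} + 2}}, which equals G'(u).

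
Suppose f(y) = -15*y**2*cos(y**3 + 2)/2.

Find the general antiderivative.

F(y) = -5*sin(y**3 + 2)/2 + C

f matches the chain-rule pattern g'(h)*h' with inner function h(y) = y**3 + 2; substituting u = h(y) collapses the integral.
Check: d/dy[-5*sin(y**3 + 2)/2] = -15*y**2*cos(y**3 + 2)/2 = f(y).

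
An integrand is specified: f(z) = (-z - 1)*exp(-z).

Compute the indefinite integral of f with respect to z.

F(z) = (z + 2)*exp(-z) + C

f has the shape u'v + uv' for u = z + 2 and v = exp(-z) — it is the derivative of the product u*v.
Check: d/dz[(z + 2)*exp(-z)] = (-z - 1)*exp(-z) = f(z).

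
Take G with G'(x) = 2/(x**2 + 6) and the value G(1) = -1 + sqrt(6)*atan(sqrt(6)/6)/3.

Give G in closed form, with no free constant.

For G(x) to be correct, d/dx[G] must agree with the stated G'(x) identically.
A general antiderivative is sqrt(6)*atan(sqrt(6)*x/6)/3 + C.
The condition gives C = -1 + sqrt(6)*atan(sqrt(6)/6)/3 - (sqrt(6)*atan(sqrt(6)/6)/3) = -1.
So G(x) = (sqrt(6)*atan(sqrt(6)*x/6) - 3)/3.
Check: d/dx[(sqrt(6)*atan(sqrt(6)*x/6) - 3)/3] = 2/(x**2 + 6) = G'(x).

G(x) = (sqrt(6)*atan(sqrt(6)*x/6) - 3)/3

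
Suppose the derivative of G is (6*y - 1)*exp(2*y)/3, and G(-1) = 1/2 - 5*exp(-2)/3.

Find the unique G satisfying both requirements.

G(y) = (2*(3*y - 2)*exp(2*y) + 3)/6

Recognize the product-rule pattern: G'(y) = u'v + uv' with u = y - 2/3, v = exp(2*y), so integration by parts undoes it.
A general antiderivative is (3*y - 2)*exp(2*y)/3 + C.
The condition gives C = 1/2 - 5*exp(-2)/3 - (-5*exp(-2)/3) = 1/2.
So G(y) = (2*(3*y - 2)*exp(2*y) + 3)/6.
Check: d/dy[(2*(3*y - 2)*exp(2*y) + 3)/6] = 2*y*exp(2*y) - exp(2*y)/3, which equals G'(y).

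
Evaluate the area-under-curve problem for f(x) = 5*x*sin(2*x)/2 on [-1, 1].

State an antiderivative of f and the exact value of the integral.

Antiderivative: F(x) = -5*(2*x*cos(2*x) - sin(2*x))/8; value = -5*cos(2)/2 + 5*sin(2)/4

Any candidate F(x) must reproduce f(x) exactly when differentiated.
F(x) = -5*(2*x*cos(2*x) - sin(2*x))/8 is an antiderivative of f.
Check: d/dx[-5*(2*x*cos(2*x) - sin(2*x))/8] = 5*x*sin(2*x)/2 = f(x).
F(1) = -5*cos(2)/4 + 5*sin(2)/8; F(-1) = -5*sin(2)/8 + 5*cos(2)/4.
Integral = F(1) - F(-1) = -5*cos(2)/2 + 5*sin(2)/4.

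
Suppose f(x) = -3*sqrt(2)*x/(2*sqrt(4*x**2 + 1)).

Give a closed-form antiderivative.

The substitution u = 2*x**2 + 1/2 works: f is exactly (dF/du)*(du/dx) for that inner function.
Check: d/dx[-3*sqrt(2)*sqrt(4*x**2 + 1)/8] = -3*sqrt(2)*x/(2*sqrt(4*x**2 + 1)) = f(x).

An antiderivative is F(x) = -3*sqrt(2)*sqrt(4*x**2 + 1)/8.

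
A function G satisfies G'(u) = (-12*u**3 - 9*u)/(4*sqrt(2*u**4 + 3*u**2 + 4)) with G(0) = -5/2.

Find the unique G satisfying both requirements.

G(u) = -3*sqrt(2*u**4 + 3*u**2 + 4)/4 - 1

G'(u) matches the chain-rule pattern g'(h)*h' with inner function h(u) = 2*u**4 + 3*u**2 + 4; substituting w = h(u) collapses the integral.
A general antiderivative is -3*sqrt(2*u**4 + 3*u**2 + 4)/4 + C.
The condition gives C = -5/2 - (-3/2) = -1.
So G(u) = -3*sqrt(2*u**4 + 3*u**2 + 4)/4 - 1.
Check: d/du[-3*sqrt(2*u**4 + 3*u**2 + 4)/4 - 1] = (-12*u**3 - 9*u)/(4*sqrt(2*u**4 + 3*u**2 + 4)) = G'(u).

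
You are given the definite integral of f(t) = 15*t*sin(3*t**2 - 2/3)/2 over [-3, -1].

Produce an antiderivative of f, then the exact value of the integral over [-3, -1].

f matches the chain-rule pattern g'(h)*h' with inner function h(t) = 3*t**2 - 2/3; substituting u = h(t) collapses the integral.
F(t) = -5*cos(3*t**2 - 2/3)/4 is an antiderivative of f.
Check: d/dt[-5*cos(3*t**2 - 2/3)/4] = 15*t*sin(3*t**2 - 2/3)/2 = f(t).
F(-1) = -5*cos(7/3)/4; F(-3) = -5*cos(79/3)/4.
Integral = F(-1) - F(-3) = 5*cos(79/3)/4 - 5*cos(7/3)/4.

Antiderivative: F(t) = -5*cos(3*t**2 - 2/3)/4; value = 5*cos(79/3)/4 - 5*cos(7/3)/4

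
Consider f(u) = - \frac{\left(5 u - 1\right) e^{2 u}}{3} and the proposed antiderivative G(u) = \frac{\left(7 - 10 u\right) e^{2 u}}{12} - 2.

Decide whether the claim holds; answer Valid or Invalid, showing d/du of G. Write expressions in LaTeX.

Valid. The derivative of G reproduces f.

d/du[G] = - \frac{5 u e^{2 u}}{3} + \frac{e^{2 u}}{3}
This equals f(u) exactly, so the claim holds.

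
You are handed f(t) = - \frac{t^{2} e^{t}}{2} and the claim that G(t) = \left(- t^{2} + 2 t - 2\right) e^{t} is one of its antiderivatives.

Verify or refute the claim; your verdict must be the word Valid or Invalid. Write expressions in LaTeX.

Invalid: d/dt[G] - f = - \frac{t^{2} e^{t}}{2}, which is not 0.

d/dt[G] = - t^{2} e^{t}
d/dt[G] - f(t) = - \frac{t^{2} e^{t}}{2} != 0.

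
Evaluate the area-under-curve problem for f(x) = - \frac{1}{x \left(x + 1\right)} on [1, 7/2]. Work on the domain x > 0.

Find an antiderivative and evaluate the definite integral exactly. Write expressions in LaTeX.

Factor the denominator (x \left(x + 1\right)) and decompose: f = \frac{1}{x + 1} - \frac{1}{x}; each piece integrates to a log, atan, or power term.
F(x) = - \log{\left(x \right)} + \log{\left(x + 1 \right)} is an antiderivative of f.
Check: d/dx[- \log{\left(x \right)} + \log{\left(x + 1 \right)}] = - \frac{1}{x^{2} + x}, which equals f(x).
F(7/2) = - \log{\left(\frac{7}{2} \right)} + \log{\left(\frac{9}{2} \right)}; F(1) = \log{\left(2 \right)}.
Integral = F(7/2) - F(1) = - \log{\left(\frac{7}{2} \right)} - \log{\left(2 \right)} + \log{\left(\frac{9}{2} \right)}.

Antiderivative: F(x) = - \log{\left(x \right)} + \log{\left(x + 1 \right)}; value = - \log{\left(\frac{7}{2} \right)} - \log{\left(2 \right)} + \log{\left(\frac{9}{2} \right)}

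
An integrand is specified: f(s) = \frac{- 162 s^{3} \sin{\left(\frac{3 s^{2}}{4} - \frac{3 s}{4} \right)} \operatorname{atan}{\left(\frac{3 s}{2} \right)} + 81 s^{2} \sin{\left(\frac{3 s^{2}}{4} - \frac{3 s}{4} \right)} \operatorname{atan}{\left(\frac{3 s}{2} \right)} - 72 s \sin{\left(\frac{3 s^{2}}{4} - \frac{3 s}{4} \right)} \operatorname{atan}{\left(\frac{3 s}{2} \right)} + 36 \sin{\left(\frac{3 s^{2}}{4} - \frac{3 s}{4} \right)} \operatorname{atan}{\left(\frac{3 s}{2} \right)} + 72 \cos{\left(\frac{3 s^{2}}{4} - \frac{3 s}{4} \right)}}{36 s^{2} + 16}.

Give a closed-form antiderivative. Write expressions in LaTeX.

An antiderivative is F(s) = 3 \cos{\left(\frac{3 s^{2}}{4} - \frac{3 s}{4} \right)} \operatorname{atan}{\left(\frac{3 s}{2} \right)}.

Recognize the product-rule pattern: f = u'v + uv' with u = 3 \operatorname{atan}{\left(\frac{3 s}{2} \right)}, v = \cos{\left(\frac{3 s^{2}}{4} - \frac{3 s}{4} \right)}, so integration by parts undoes it.
Check: d/ds[3 \cos{\left(\frac{3 s^{2}}{4} - \frac{3 s}{4} \right)} \operatorname{atan}{\left(\frac{3 s}{2} \right)}] = \frac{- 162 s^{3} \sin{\left(\frac{3 s^{2}}{4} - \frac{3 s}{4} \right)} \operatorname{atan}{\left(\frac{3 s}{2} \right)} + 81 s^{2} \sin{\left(\frac{3 s^{2}}{4} - \frac{3 s}{4} \right)} \operatorname{atan}{\left(\frac{3 s}{2} \right)} - 72 s \sin{\left(\frac{3 s^{2}}{4} - \frac{3 s}{4} \right)} \operatorname{atan}{\left(\frac{3 s}{2} \right)} + 36 \sin{\left(\frac{3 s^{2}}{4} - \frac{3 s}{4} \right)} \operatorname{atan}{\left(\frac{3 s}{2} \right)} + 72 \cos{\left(\frac{3 s^{2}}{4} - \frac{3 s}{4} \right)}}{36 s^{2} + 16} = f(s).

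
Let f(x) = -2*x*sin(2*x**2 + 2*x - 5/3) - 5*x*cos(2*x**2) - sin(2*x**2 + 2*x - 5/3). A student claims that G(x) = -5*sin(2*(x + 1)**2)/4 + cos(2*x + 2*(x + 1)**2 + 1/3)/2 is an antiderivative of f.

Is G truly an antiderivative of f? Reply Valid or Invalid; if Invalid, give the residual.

d/dx[G] = -2*x*sin(2*x**2 + 6*x + 7/3) - 5*x*cos(2*x**2 + 4*x + 2) - 3*sin(2*x**2 + 6*x + 7/3) - 5*cos(2*x**2 + 4*x + 2)
d/dx[G] - f(x) = 2*x*sin(2*x**2 + 2*x - 5/3) - 2*x*sin(2*x**2 + 6*x + 7/3) + 5*x*cos(2*x**2) - 5*x*cos(2*x**2 + 4*x + 2) + sin(2*x**2 + 2*x - 5/3) - 3*sin(2*x**2 + 6*x + 7/3) - 5*cos(2*x**2 + 4*x + 2) != 0.

Invalid: d/dx[G] - f = 2*x*sin(2*x**2 + 2*x - 5/3) - 2*x*sin(2*x**2 + 6*x + 7/3) + 5*x*cos(2*x**2) - 5*x*cos(2*x**2 + 4*x + 2) + sin(2*x**2 + 2*x - 5/3) - 3*sin(2*x**2 + 6*x + 7/3) - 5*cos(2*x**2 + 4*x + 2), which is not 0.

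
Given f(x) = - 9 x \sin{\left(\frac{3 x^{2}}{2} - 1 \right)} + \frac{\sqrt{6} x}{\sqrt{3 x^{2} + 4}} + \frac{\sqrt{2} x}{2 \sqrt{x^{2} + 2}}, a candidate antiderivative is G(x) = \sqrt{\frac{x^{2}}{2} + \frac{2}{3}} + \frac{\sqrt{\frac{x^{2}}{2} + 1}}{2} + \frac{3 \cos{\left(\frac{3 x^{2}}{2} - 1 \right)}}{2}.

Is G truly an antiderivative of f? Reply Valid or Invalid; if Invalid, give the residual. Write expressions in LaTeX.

d/dx[G] = \frac{- 18 x \sqrt{x^{2} + 2} \sqrt{3 x^{2} + 4} \sin{\left(\frac{3 x^{2}}{2} - 1 \right)} + 2 \sqrt{6} x \sqrt{x^{2} + 2} + \sqrt{2} x \sqrt{3 x^{2} + 4}}{4 \sqrt{x^{2} + 2} \sqrt{3 x^{2} + 4}}
d/dx[G] - f(x) = \frac{18 x \sqrt{x^{2} + 2} \sqrt{3 x^{2} + 4} \sin{\left(\frac{3 x^{2}}{2} - 1 \right)} - 2 \sqrt{6} x \sqrt{x^{2} + 2} - \sqrt{2} x \sqrt{3 x^{2} + 4}}{4 \sqrt{x^{2} + 2} \sqrt{3 x^{2} + 4}} != 0.

Invalid: d/dx[G] - f = \frac{18 x \sqrt{x^{2} + 2} \sqrt{3 x^{2} + 4} \sin{\left(\frac{3 x^{2}}{2} - 1 \right)} - 2 \sqrt{6} x \sqrt{x^{2} + 2} - \sqrt{2} x \sqrt{3 x^{2} + 4}}{4 \sqrt{x^{2} + 2} \sqrt{3 x^{2} + 4}}, which is not 0.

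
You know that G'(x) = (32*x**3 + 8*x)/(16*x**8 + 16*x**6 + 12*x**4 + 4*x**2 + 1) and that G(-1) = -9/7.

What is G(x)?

G'(x) matches the chain-rule pattern g'(h)*h' with inner function h(x) = 2*x**4 + x**2 + 1/2; substituting u = h(x) collapses the integral.
A general antiderivative is -1/(2*x**4 + x**2 + 1/2) + C.
The condition gives C = -9/7 - (-2/7) = -1.
So G(x) = (-4*x**4 - 2*x**2 - 3)/(4*x**4 + 2*x**2 + 1).
Check: d/dx[(-4*x**4 - 2*x**2 - 3)/(4*x**4 + 2*x**2 + 1)] = (32*x**3 + 8*x)/(16*x**8 + 16*x**6 + 12*x**4 + 4*x**2 + 1) = G'(x).

G(x) = (-4*x**4 - 2*x**2 - 3)/(4*x**4 + 2*x**2 + 1)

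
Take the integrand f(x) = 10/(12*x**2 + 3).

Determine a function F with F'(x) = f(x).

An antiderivative is F(x) = 5*atan(2*x)/3.

Differentiate the proposed F(x) back; it has to land on f(x) exactly.
Check: d/dx[5*atan(2*x)/3] = 10/(12*x**2 + 3) = f(x).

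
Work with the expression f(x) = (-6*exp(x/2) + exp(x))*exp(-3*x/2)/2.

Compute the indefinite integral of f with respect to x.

F(x) = (3*exp(x/2) - exp(x))*exp(-3*x/2) + C

Recover f(x) by differentiating a candidate F(x); any mismatch rules it out.
Check: d/dx[(3*exp(x/2) - exp(x))*exp(-3*x/2)] = (-6*exp(x/2) + exp(x))*exp(-3*x/2)/2 = f(x).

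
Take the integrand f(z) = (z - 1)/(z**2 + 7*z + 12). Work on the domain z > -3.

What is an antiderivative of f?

An antiderivative is F(z) = -4*log(z + 3) + 5*log(z + 4).

Factor the denominator ((z + 3)*(z + 4)) and decompose: f = 5/(z + 4) - 4/(z + 3); each piece integrates to a log, atan, or power term.
Check: d/dz[-4*log(z + 3) + 5*log(z + 4)] = (z - 1)/(z**2 + 7*z + 12) = f(z).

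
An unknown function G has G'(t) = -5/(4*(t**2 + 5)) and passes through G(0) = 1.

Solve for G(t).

G(t) = (-sqrt(5)*atan(sqrt(5)*t/5) + 4)/4

A first test for any G(t): its t-derivative must equal the given G'(t).
A general antiderivative is -sqrt(5)*atan(sqrt(5)*t/5)/4 + C.
The condition gives C = 1 - (0) = 1.
So G(t) = (-sqrt(5)*atan(sqrt(5)*t/5) + 4)/4.
Check: d/dt[(-sqrt(5)*atan(sqrt(5)*t/5) + 4)/4] = -5/(4*t**2 + 20), which equals G'(t).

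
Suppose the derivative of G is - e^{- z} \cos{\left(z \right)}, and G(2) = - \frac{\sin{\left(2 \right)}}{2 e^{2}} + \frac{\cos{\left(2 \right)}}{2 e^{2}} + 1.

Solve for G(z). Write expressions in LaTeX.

A first test for any G(z): its z-derivative must equal the given G'(z).
A general antiderivative is - \frac{e^{- z} \sin{\left(z \right)}}{2} + \frac{e^{- z} \cos{\left(z \right)}}{2} + C.
The condition gives C = - \frac{\sin{\left(2 \right)}}{2 e^{2}} + \frac{\cos{\left(2 \right)}}{2 e^{2}} + 1 - (- \frac{\sin{\left(2 \right)}}{2 e^{2}} + \frac{\cos{\left(2 \right)}}{2 e^{2}}) = 1.
So G(z) = \frac{\left(2 e^{z} - \sin{\left(z \right)} + \cos{\left(z \right)}\right) e^{- z}}{2}.
Check: d/dz[\frac{\left(2 e^{z} - \sin{\left(z \right)} + \cos{\left(z \right)}\right) e^{- z}}{2}] = - e^{- z} \cos{\left(z \right)} = G'(z).

G(z) = \frac{\left(2 e^{z} - \sin{\left(z \right)} + \cos{\left(z \right)}\right) e^{- z}}{2}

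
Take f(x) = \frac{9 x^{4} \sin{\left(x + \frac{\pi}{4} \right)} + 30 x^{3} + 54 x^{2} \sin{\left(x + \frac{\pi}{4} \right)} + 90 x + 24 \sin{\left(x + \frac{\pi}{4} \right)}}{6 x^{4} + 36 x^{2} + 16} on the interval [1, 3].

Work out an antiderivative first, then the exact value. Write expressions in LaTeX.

Antiderivative: F(x) = \frac{5 \log{\left(\frac{x^{4}}{2} + 3 x^{2} + \frac{4}{3} \right)}}{4} - \frac{3 \cos{\left(x + \frac{\pi}{4} \right)}}{2}; value = - \frac{5 \log{\left(\frac{29}{6} \right)}}{4} + \frac{3 \cos{\left(\frac{\pi}{4} + 1 \right)}}{2} - \frac{3 \cos{\left(\frac{\pi}{4} + 3 \right)}}{2} + \frac{5 \log{\left(\frac{413}{6} \right)}}{4}

An antiderivative F(x) passes only if d/dx[F] lands on f(x) exactly.
F(x) = \frac{5 \log{\left(\frac{x^{4}}{2} + 3 x^{2} + \frac{4}{3} \right)}}{4} - \frac{3 \cos{\left(x + \frac{\pi}{4} \right)}}{2} is an antiderivative of f.
Check: d/dx[\frac{5 \log{\left(\frac{x^{4}}{2} + 3 x^{2} + \frac{4}{3} \right)}}{4} - \frac{3 \cos{\left(x + \frac{\pi}{4} \right)}}{2}] = \frac{9 x^{4} \sin{\left(x + \frac{\pi}{4} \right)} + 30 x^{3} + 54 x^{2} \sin{\left(x + \frac{\pi}{4} \right)} + 90 x + 24 \sin{\left(x + \frac{\pi}{4} \right)}}{6 x^{4} + 36 x^{2} + 16} = f(x).
F(3) = - \frac{3 \cos{\left(\frac{\pi}{4} + 3 \right)}}{2} + \frac{5 \log{\left(\frac{413}{6} \right)}}{4}; F(1) = - \frac{3 \cos{\left(\frac{\pi}{4} + 1 \right)}}{2} + \frac{5 \log{\left(\frac{29}{6} \right)}}{4}.
Integral = F(3) - F(1) = - \frac{5 \log{\left(\frac{29}{6} \right)}}{4} + \frac{3 \cos{\left(\frac{\pi}{4} + 1 \right)}}{2} - \frac{3 \cos{\left(\frac{\pi}{4} + 3 \right)}}{2} + \frac{5 \log{\left(\frac{413}{6} \right)}}{4}.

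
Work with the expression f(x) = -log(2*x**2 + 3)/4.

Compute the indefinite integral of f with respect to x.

F(x) = -(x*log(2*x**2 + 3) - 2*x + sqrt(6)*atan(sqrt(6)*x/3))/4 + C

For F(x) to be correct the identity F'(x) - f(x) = 0 must hold.
Check: d/dx[-(x*log(2*x**2 + 3) - 2*x + sqrt(6)*atan(sqrt(6)*x/3))/4] = -log(2*x**2 + 3)/4 = f(x).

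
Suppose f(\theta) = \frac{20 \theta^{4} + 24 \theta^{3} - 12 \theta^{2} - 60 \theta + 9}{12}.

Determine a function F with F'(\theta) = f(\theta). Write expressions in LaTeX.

Check any antiderivative F(\theta) by computing F'(\theta) and comparing it with f(\theta).
Check: d/d\theta[\frac{\theta^{5}}{3} + \frac{\theta^{4}}{2} - \frac{\theta^{3}}{3} - \frac{5 \theta^{2}}{2} + \frac{3 \theta}{4}] = \frac{5 \theta^{4}}{3} + 2 \theta^{3} - \theta^{2} - 5 \theta + \frac{3}{4}, which equals f(\theta).

An antiderivative is F(\theta) = \frac{\theta^{5}}{3} + \frac{\theta^{4}}{2} - \frac{\theta^{3}}{3} - \frac{5 \theta^{2}}{2} + \frac{3 \theta}{4}.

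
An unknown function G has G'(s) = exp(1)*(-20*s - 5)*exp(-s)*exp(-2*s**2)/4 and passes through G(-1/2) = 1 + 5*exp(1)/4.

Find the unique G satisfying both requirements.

The substitution u = -2*s**2 - s + 1 works: G'(s) is exactly (dG/du)*(du/ds) for that inner function.
A general antiderivative is 5*exp(-2*s**2 - s + 1)/4 + C.
The condition gives C = 1 + 5*exp(1)/4 - (5*exp(1)/4) = 1.
So G(s) = 5*exp(-2*s**2 - s + 1)/4 + 1.
Check: d/ds[5*exp(-2*s**2 - s + 1)/4 + 1] = exp(1)*(-20*s - 5)*exp(-s)*exp(-2*s**2)/4 = G'(s).

G(s) = 5*exp(-2*s**2 - s + 1)/4 + 1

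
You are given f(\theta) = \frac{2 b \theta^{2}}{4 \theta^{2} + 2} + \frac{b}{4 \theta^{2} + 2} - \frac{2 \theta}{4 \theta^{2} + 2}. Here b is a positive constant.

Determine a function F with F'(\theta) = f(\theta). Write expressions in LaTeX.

An antiderivative is F(\theta) = \frac{2 b \theta - \log{\left(2 \theta^{2} + 1 \right)}}{4}.

The integrand splits into summands that can be handled one at a time.
Check: d/d\theta[\frac{2 b \theta - \log{\left(2 \theta^{2} + 1 \right)}}{4}] = \frac{2 b \theta^{2} + b - 2 \theta}{4 \theta^{2} + 2}, which equals f(\theta).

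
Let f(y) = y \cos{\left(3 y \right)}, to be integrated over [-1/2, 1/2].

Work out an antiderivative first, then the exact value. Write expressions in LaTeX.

Since d/dy undoes antidifferentiation here, F'(y) = f(y) is required of F(y).
F(y) = \frac{3 y \sin{\left(3 y \right)} + \cos{\left(3 y \right)}}{9} is an antiderivative of f.
Check: d/dy[\frac{3 y \sin{\left(3 y \right)} + \cos{\left(3 y \right)}}{9}] = y \cos{\left(3 y \right)} = f(y).
F(1/2) = \frac{\cos{\left(\frac{3}{2} \right)}}{9} + \frac{\sin{\left(\frac{3}{2} \right)}}{6}; F(-1/2) = \frac{\cos{\left(\frac{3}{2} \right)}}{9} + \frac{\sin{\left(\frac{3}{2} \right)}}{6}.
Integral = F(1/2) - F(-1/2) = 0.

Antiderivative: F(y) = \frac{3 y \sin{\left(3 y \right)} + \cos{\left(3 y \right)}}{9}; value = 0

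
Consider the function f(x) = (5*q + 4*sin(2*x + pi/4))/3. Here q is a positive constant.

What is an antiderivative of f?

An antiderivative is F(x) = (5*q*x - 2*cos(2*x + pi/4))/3.

Recover f(x) by differentiating a candidate F(x); any mismatch rules it out.
Check: d/dx[(5*q*x - 2*cos(2*x + pi/4))/3] = 5*q/3 + 4*sin(2*x + pi/4)/3, which equals f(x).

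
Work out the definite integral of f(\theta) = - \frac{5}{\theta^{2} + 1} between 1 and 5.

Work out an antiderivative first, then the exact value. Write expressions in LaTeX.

Antiderivative: F(\theta) = - 5 \operatorname{atan}{\left(\theta \right)}; value = - 5 \operatorname{atan}{\left(5 \right)} + \frac{5 \pi}{4}

For F(\theta) to be correct the identity F'(\theta) - f(\theta) = 0 must hold.
F(\theta) = - 5 \operatorname{atan}{\left(\theta \right)} is an antiderivative of f.
Check: d/d\theta[- 5 \operatorname{atan}{\left(\theta \right)}] = - \frac{5}{\theta^{2} + 1} = f(\theta).
F(5) = - 5 \operatorname{atan}{\left(5 \right)}; F(1) = - \frac{5 \pi}{4}.
Integral = F(5) - F(1) = - 5 \operatorname{atan}{\left(5 \right)} + \frac{5 \pi}{4}.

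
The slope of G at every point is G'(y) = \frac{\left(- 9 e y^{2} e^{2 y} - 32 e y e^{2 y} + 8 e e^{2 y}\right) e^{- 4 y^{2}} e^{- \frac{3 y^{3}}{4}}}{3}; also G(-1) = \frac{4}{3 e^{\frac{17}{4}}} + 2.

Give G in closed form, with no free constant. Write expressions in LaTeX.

The substitution u = - \frac{3 y^{3}}{4} - 4 y^{2} + 2 y + 1 works: G'(y) is exactly (dG/du)*(du/dy) for that inner function.
A general antiderivative is \frac{4 e^{- \frac{3 y^{3}}{4} - 4 y^{2} + 2 y + 1}}{3} + C.
The condition gives C = \frac{4}{3 e^{\frac{17}{4}}} + 2 - (\frac{4}{3 e^{\frac{17}{4}}}) = 2.
So G(y) = \frac{e \left(4 + \frac{6 e^{- 2 y} e^{4 y^{2}} e^{\frac{3 y^{3}}{4}}}{e}\right) e^{2 y} e^{- 4 y^{2}} e^{- \frac{3 y^{3}}{4}}}{3}.
Check: d/dy[\frac{e \left(4 + \frac{6 e^{- 2 y} e^{4 y^{2}} e^{\frac{3 y^{3}}{4}}}{e}\right) e^{2 y} e^{- 4 y^{2}} e^{- \frac{3 y^{3}}{4}}}{3}] = \frac{\left(- 9 e y^{2} e^{2 y} - 32 e y e^{2 y} + 8 e e^{2 y}\right) e^{- 4 y^{2}} e^{- \frac{3 y^{3}}{4}}}{3} = G'(y).

G(y) = \frac{e \left(4 + \frac{6 e^{- 2 y} e^{4 y^{2}} e^{\frac{3 y^{3}}{4}}}{e}\right) e^{2 y} e^{- 4 y^{2}} e^{- \frac{3 y^{3}}{4}}}{3}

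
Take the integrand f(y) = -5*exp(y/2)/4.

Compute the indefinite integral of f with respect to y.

F(y) = -5*exp(y/2)/2 + C

Differentiate the proposed F(y) back; it has to land on f(y) exactly.
Check: d/dy[-5*exp(y/2)/2] = -5*exp(y/2)/4 = f(y).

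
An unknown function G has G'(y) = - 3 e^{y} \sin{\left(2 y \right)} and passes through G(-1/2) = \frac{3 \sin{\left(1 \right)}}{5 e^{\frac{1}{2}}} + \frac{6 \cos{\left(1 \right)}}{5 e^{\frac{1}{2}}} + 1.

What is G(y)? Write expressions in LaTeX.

G(y) = \frac{- 3 e^{y} \sin{\left(2 y \right)} + 6 e^{y} \cos{\left(2 y \right)} + 5}{5}

Check a candidate G(y) by differentiating: d/dy[G] must match the given G'(y).
A general antiderivative is - \frac{3 e^{y} \sin{\left(2 y \right)}}{5} + \frac{6 e^{y} \cos{\left(2 y \right)}}{5} + C.
The condition gives C = \frac{3 \sin{\left(1 \right)}}{5 e^{\frac{1}{2}}} + \frac{6 \cos{\left(1 \right)}}{5 e^{\frac{1}{2}}} + 1 - (\frac{3 \sin{\left(1 \right)}}{5 e^{\frac{1}{2}}} + \frac{6 \cos{\left(1 \right)}}{5 e^{\frac{1}{2}}}) = 1.
So G(y) = \frac{- 3 e^{y} \sin{\left(2 y \right)} + 6 e^{y} \cos{\left(2 y \right)} + 5}{5}.
Check: d/dy[\frac{- 3 e^{y} \sin{\left(2 y \right)} + 6 e^{y} \cos{\left(2 y \right)} + 5}{5}] = - 3 e^{y} \sin{\left(2 y \right)} = G'(y).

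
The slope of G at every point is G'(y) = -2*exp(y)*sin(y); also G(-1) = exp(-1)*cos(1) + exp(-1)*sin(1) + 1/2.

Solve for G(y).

G(y) = -exp(y)*sin(y) + exp(y)*cos(y) + 1/2

Recover the given G'(y) by differentiating a candidate G(y); any mismatch rules it out.
A general antiderivative is -exp(y)*sin(y) + exp(y)*cos(y) + C.
The condition gives C = exp(-1)*cos(1) + exp(-1)*sin(1) + 1/2 - (exp(-1)*cos(1) + exp(-1)*sin(1)) = 1/2.
So G(y) = -exp(y)*sin(y) + exp(y)*cos(y) + 1/2.
Check: d/dy[-exp(y)*sin(y) + exp(y)*cos(y) + 1/2] = -2*exp(y)*sin(y) = G'(y).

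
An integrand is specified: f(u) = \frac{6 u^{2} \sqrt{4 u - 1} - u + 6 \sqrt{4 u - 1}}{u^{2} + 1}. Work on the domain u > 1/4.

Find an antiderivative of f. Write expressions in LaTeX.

An antiderivative is F(u) = \frac{8 u \sqrt{4 u - 1} - 2 \sqrt{4 u - 1} - \log{\left(\frac{u^{2}}{2} + \frac{1}{2} \right)}}{2}.

An antiderivative F(u) passes only if d/du[F] lands on f(u) exactly.
Check: d/du[\frac{8 u \sqrt{4 u - 1} - 2 \sqrt{4 u - 1} - \log{\left(\frac{u^{2}}{2} + \frac{1}{2} \right)}}{2}] = \frac{24 u^{3} - 6 u^{2} - u \sqrt{4 u - 1} + 24 u - 6}{u^{2} \sqrt{4 u - 1} + \sqrt{4 u - 1}}, which equals f(u).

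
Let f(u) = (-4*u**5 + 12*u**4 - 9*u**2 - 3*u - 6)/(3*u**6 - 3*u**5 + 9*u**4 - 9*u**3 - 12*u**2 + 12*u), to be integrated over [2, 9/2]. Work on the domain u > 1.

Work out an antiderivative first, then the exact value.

The denominator factors as 3*u*(u - 1)**2*(u + 1)*(u**2 + 4); partial fractions split f into directly integrable pieces: -(49*u - 62)/(30*(u**2 + 4)) - 1/(15*(u + 1)) + 13/(15*(u - 1)) - 1/(3*(u - 1)**2) - 1/(2*u).
F(u) = (-30*u*log(u) + 52*u*log(u - 1) - 4*u*log(u + 1) - 49*u*log(u**2 + 4) + 62*u*atan(u/2) + 30*log(u) - 52*log(u - 1) + 4*log(u + 1) + 49*log(u**2 + 4) - 62*atan(u/2) + 20)/(60*u - 60) is an antiderivative of f.
Check: d/du[(-30*u*log(u) + 52*u*log(u - 1) - 4*u*log(u + 1) - 49*u*log(u**2 + 4) + 62*u*atan(u/2) + 30*log(u) - 52*log(u - 1) + 4*log(u + 1) + 49*log(u**2 + 4) - 62*atan(u/2) + 20)/(60*u - 60)] = (-4*u**5 + 12*u**4 - 9*u**2 - 3*u - 6)/(3*u**6 - 3*u**5 + 9*u**4 - 9*u**3 - 12*u**2 + 12*u) = f(u).
F(9/2) = -49*log(97/4)/60 - log(9/2)/2 - log(11/2)/15 + 2/21 + 13*log(7/2)/15 + 31*atan(9/4)/30; F(2) = -49*log(8)/60 - log(2)/2 - log(3)/15 + 1/3 + 31*pi/120.
Integral = F(9/2) - F(2) = -49*log(97/4)/60 - 31*pi/120 - log(9/2)/2 - 5/21 - log(11/2)/15 + log(3)/15 + log(2)/2 + 13*log(7/2)/15 + 31*atan(9/4)/30 + 49*log(8)/60.

Antiderivative: F(u) = (-30*u*log(u) + 52*u*log(u - 1) - 4*u*log(u + 1) - 49*u*log(u**2 + 4) + 62*u*atan(u/2) + 30*log(u) - 52*log(u - 1) + 4*log(u + 1) + 49*log(u**2 + 4) - 62*atan(u/2) + 20)/(60*u - 60); value = -49*log(97/4)/60 - 31*pi/120 - log(9/2)/2 - 5/21 - log(11/2)/15 + log(3)/15 + log(2)/2 + 13*log(7/2)/15 + 31*atan(9/4)/30 + 49*log(8)/60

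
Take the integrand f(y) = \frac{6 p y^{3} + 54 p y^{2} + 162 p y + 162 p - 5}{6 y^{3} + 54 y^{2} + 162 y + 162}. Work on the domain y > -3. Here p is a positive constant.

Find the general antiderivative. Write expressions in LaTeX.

F(y) = \frac{12 p y^{3} + 72 p y^{2} + 108 p y + 5}{12 \left(y + 3\right)^{2}} + C

Since d/dy undoes antidifferentiation here, F'(y) = f(y) is required of F(y).
Check: d/dy[\frac{12 p y^{3} + 72 p y^{2} + 108 p y + 5}{12 \left(y + 3\right)^{2}}] = \frac{6 p y^{3} + 54 p y^{2} + 162 p y + 162 p - 5}{6 y^{3} + 54 y^{2} + 162 y + 162} = f(y).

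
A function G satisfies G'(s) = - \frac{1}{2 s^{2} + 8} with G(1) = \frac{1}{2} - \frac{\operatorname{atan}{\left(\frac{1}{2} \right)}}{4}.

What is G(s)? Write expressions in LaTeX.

G(s) = \frac{1}{2} - \frac{\operatorname{atan}{\left(\frac{s}{2} \right)}}{4}

The proposed G(s) is checked by its d/ds: the result must match the given G'(s).
A general antiderivative is - \frac{\operatorname{atan}{\left(\frac{s}{2} \right)}}{4} + C.
The condition gives C = \frac{1}{2} - \frac{\operatorname{atan}{\left(\frac{1}{2} \right)}}{4} - (- \frac{\operatorname{atan}{\left(\frac{1}{2} \right)}}{4}) = \frac{1}{2}.
So G(s) = \frac{1}{2} - \frac{\operatorname{atan}{\left(\frac{s}{2} \right)}}{4}.
Check: d/ds[\frac{1}{2} - \frac{\operatorname{atan}{\left(\frac{s}{2} \right)}}{4}] = - \frac{1}{2 s^{2} + 8} = G'(s).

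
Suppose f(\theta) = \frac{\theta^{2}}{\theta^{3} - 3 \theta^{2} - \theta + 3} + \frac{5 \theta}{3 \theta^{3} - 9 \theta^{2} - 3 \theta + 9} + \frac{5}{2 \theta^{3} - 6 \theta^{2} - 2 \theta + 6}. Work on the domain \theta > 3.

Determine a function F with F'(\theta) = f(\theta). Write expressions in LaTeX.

The denominator factors as 6 \left(\theta - 3\right) \left(\theta - 1\right) \left(\theta + 1\right); partial fractions split f into directly integrable pieces: \frac{11}{48 \left(\theta + 1\right)} - \frac{31}{24 \left(\theta - 1\right)} + \frac{33}{16 \left(\theta - 3\right)}.
Check: d/d\theta[\frac{99 \log{\left(\theta - 3 \right)} - 62 \log{\left(\theta - 1 \right)} + 11 \log{\left(\theta + 1 \right)}}{48}] = \frac{6 \theta^{2} + 10 \theta + 15}{6 \theta^{3} - 18 \theta^{2} - 6 \theta + 18}, which equals f(\theta).

An antiderivative is F(\theta) = \frac{99 \log{\left(\theta - 3 \right)} - 62 \log{\left(\theta - 1 \right)} + 11 \log{\left(\theta + 1 \right)}}{48}.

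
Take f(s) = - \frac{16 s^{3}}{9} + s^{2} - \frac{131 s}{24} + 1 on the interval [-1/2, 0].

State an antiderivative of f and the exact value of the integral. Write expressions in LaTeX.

f matches the chain-rule pattern g'(h)*h' with inner function h(s) = \frac{2 s^{2}}{3} - \frac{s}{4} + 2; substituting u = h(s) collapses the integral.
F(s) = - \frac{4 s^{4}}{9} + \frac{s^{3}}{3} - \frac{131 s^{2}}{48} + s is an antiderivative of f.
Check: d/ds[- \frac{4 s^{4}}{9} + \frac{s^{3}}{3} - \frac{131 s^{2}}{48} + s] = - \frac{16 s^{3}}{9} + s^{2} - \frac{131 s}{24} + 1 = f(s).
F(0) = 0; F(-1/2) = - \frac{721}{576}.
Integral = F(0) - F(-1/2) = \frac{721}{576}.

Antiderivative: F(s) = - \frac{4 s^{4}}{9} + \frac{s^{3}}{3} - \frac{131 s^{2}}{48} + s; value = \frac{721}{576}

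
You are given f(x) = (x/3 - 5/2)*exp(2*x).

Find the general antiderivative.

F(x) = x*exp(2*x)/6 - 4*exp(2*x)/3 + C

f has the shape u'v + uv' for u = x/6 - 4/3 and v = exp(2*x) — it is the derivative of the product u*v.
Check: d/dx[x*exp(2*x)/6 - 4*exp(2*x)/3] = x*exp(2*x)/3 - 5*exp(2*x)/2, which equals f(x).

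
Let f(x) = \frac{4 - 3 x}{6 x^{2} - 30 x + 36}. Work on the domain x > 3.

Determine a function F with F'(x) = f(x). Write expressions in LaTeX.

An antiderivative is F(x) = - \frac{5 \log{\left(x - 3 \right)}}{6} + \frac{\log{\left(x - 2 \right)}}{3}.

The denominator factors as 6 \left(x - 3\right) \left(x - 2\right); partial fractions split f into directly integrable pieces: \frac{1}{3 \left(x - 2\right)} - \frac{5}{6 \left(x - 3\right)}.
Check: d/dx[- \frac{5 \log{\left(x - 3 \right)}}{6} + \frac{\log{\left(x - 2 \right)}}{3}] = \frac{4 - 3 x}{6 x^{2} - 30 x + 36} = f(x).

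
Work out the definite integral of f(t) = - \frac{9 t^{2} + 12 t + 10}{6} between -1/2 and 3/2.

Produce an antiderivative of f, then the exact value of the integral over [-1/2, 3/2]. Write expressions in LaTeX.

Antiderivative: F(t) = - \frac{t^{3}}{2} - t^{2} - \frac{5 t}{3}; value = - \frac{85}{12}

Whatever form F(t) takes, F'(t) = f(t) is non-negotiable.
F(t) = - \frac{t^{3}}{2} - t^{2} - \frac{5 t}{3} is an antiderivative of f.
Check: d/dt[- \frac{t^{3}}{2} - t^{2} - \frac{5 t}{3}] = - \frac{3 t^{2}}{2} - 2 t - \frac{5}{3}, which equals f(t).
F(3/2) = - \frac{103}{16}; F(-1/2) = \frac{31}{48}.
Integral = F(3/2) - F(-1/2) = - \frac{85}{12}.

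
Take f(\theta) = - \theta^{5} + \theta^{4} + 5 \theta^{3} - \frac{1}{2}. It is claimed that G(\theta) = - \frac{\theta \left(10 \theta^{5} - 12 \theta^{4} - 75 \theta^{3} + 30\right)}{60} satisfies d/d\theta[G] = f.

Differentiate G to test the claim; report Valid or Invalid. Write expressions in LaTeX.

Valid: G'(\theta) = f(\theta).

d/d\theta[G] = - \theta^{5} + \theta^{4} + 5 \theta^{3} - \frac{1}{2}
This equals f(\theta) exactly, so the claim holds.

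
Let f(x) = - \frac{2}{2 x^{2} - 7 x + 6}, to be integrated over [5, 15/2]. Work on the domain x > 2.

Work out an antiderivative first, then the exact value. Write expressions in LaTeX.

Antiderivative: F(x) = - 2 \log{\left(x - 2 \right)} + 2 \log{\left(x - \frac{3}{2} \right)}; value = - 2 \log{\left(\frac{11}{2} \right)} - 2 \log{\left(\frac{7}{2} \right)} + 2 \log{\left(3 \right)} + 2 \log{\left(6 \right)}

Factor the denominator (\left(x - 2\right) \left(2 x - 3\right)) and decompose: f = \frac{4}{2 x - 3} - \frac{2}{x - 2}; each piece integrates to a log, atan, or power term.
F(x) = - 2 \log{\left(x - 2 \right)} + 2 \log{\left(x - \frac{3}{2} \right)} is an antiderivative of f.
Check: d/dx[- 2 \log{\left(x - 2 \right)} + 2 \log{\left(x - \frac{3}{2} \right)}] = - \frac{2}{2 x^{2} - 7 x + 6} = f(x).
F(15/2) = - 2 \log{\left(\frac{11}{2} \right)} + 2 \log{\left(6 \right)}; F(5) = - 2 \log{\left(3 \right)} + 2 \log{\left(\frac{7}{2} \right)}.
Integral = F(15/2) - F(5) = - 2 \log{\left(\frac{11}{2} \right)} - 2 \log{\left(\frac{7}{2} \right)} + 2 \log{\left(3 \right)} + 2 \log{\left(6 \right)}.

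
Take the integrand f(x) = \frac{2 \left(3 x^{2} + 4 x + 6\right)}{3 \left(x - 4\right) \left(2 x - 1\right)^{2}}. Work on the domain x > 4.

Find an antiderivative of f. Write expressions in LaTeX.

The denominator factors as 3 \left(x - 4\right) \left(2 x - 1\right)^{2}; partial fractions split f into directly integrable pieces: - \frac{19}{21 \left(2 x - 1\right)} - \frac{5}{3 \left(2 x - 1\right)^{2}} + \frac{20}{21 \left(x - 4\right)}.
Check: d/dx[- \frac{- 80 x \log{\left(x - 4 \right)} + 38 x \log{\left(x - \frac{1}{2} \right)} + 40 \log{\left(x - 4 \right)} - 19 \log{\left(x - \frac{1}{2} \right)} - 35}{42 \left(2 x - 1\right)}] = \frac{6 x^{2} + 8 x + 12}{12 x^{3} - 60 x^{2} + 51 x - 12}, which equals f(x).

An antiderivative is F(x) = - \frac{- 80 x \log{\left(x - 4 \right)} + 38 x \log{\left(x - \frac{1}{2} \right)} + 40 \log{\left(x - 4 \right)} - 19 \log{\left(x - \frac{1}{2} \right)} - 35}{42 \left(2 x - 1\right)}.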